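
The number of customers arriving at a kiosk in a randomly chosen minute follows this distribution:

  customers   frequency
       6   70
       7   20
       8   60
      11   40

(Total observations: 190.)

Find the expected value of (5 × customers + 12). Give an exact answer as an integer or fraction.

968/19

Total = 190, so P(customers=6) = 70/190, etc.
E[5x+12] = (7/19)·42 + (2/19)·47 + (6/19)·52 + (4/19)·67
     = 968/19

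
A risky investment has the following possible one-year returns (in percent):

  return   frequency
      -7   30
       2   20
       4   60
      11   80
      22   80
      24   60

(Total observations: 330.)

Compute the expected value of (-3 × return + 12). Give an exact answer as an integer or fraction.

Total = 330, so P(return=-7) = 30/330, etc.
E[-3x+12] = (1/11)·33 + (2/33)·6 + (2/11)·0 + (8/33)·(-21) + (8/33)·(-54) + (2/11)·(-60)
     = -283/11

-283/11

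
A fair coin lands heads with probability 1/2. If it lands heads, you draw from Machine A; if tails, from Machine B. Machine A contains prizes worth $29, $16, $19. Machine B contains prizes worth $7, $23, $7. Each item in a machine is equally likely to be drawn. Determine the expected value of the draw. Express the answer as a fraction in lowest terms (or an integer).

E[X | Machine A] = (29 + 16 + 19)/3 = 64/3
E[X | Machine B] = (7 + 23 + 7)/3 = 37/3
E[X] = (1/2)·64/3 + (1/2)·37/3 = 101/6

101/6 dollars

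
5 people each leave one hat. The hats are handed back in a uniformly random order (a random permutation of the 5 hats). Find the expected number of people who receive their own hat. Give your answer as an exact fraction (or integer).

1

Let Xᵢ = 1 if person i gets their own hat. For each i, P(Xᵢ=1) = 1/5.
By linearity of expectation, E[X₁+…+X_5] = 5·(1/5) = 1.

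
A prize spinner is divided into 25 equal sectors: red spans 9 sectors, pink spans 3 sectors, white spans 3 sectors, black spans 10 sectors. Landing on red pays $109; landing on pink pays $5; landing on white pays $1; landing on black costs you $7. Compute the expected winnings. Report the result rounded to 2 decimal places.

$37.16

E[payout] = (9/25)·109 + (3/25)·5 + (3/25)·1 + (10/25)·(-7) = 929/25
≈ $37.16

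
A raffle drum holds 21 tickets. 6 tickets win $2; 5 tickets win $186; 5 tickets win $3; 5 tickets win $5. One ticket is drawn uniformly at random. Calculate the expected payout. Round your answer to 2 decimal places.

$46.76

E[payout] = (6/21)·2 + (5/21)·186 + (5/21)·3 + (5/21)·5 = 982/21
≈ $46.76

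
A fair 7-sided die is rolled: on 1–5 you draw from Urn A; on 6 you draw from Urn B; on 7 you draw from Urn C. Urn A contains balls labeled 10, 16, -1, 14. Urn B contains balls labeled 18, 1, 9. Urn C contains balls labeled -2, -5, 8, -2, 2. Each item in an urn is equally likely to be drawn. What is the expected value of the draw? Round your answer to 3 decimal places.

E[X | Urn A] = (10 + 16 − 1 + 14)/4 = 39/4
E[X | Urn B] = (18 + 1 + 9)/3 = 28/3
E[X | Urn C] = (-2 − 5 + 8 − 2 + 2)/5 = 1/5
E[X] = (5/7)·39/4 + (1/7)·28/3 + (1/7)·1/5 = 3497/420 ≈ 8.326

8.326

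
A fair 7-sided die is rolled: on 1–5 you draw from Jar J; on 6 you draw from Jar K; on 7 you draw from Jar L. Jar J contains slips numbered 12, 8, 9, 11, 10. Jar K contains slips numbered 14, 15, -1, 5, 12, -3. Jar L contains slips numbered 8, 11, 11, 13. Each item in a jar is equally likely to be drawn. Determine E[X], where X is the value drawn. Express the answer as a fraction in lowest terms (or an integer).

271/28

E[X | Jar J] = (12 + 8 + 9 + 11 + 10)/5 = 10
E[X | Jar K] = (14 + 15 − 1 + 5 + 12 − 3)/6 = 7
E[X | Jar L] = (8 + 11 + 11 + 13)/4 = 43/4
E[X] = (5/7)·10 + (1/7)·7 + (1/7)·43/4 = 271/28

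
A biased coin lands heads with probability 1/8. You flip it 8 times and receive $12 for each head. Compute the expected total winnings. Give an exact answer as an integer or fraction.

$12

E[#heads] = 8·1/8 = 1 (linearity over flips).
E[winnings] = 12·1 = 12.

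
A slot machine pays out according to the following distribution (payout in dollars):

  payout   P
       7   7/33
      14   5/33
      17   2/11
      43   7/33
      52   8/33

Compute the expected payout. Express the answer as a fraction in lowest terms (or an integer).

E[X] = (7/33)·7 + (5/33)·14 + (2/11)·17 + (7/33)·43 + (8/33)·52
     = 938/33

938/33 dollars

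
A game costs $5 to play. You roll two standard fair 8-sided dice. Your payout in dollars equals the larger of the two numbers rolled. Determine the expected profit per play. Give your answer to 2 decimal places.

$0.81

Distribution of the larger of the two numbers rolled: 1 w.p. 1/64, 2 w.p. 3/64, 3 w.p. 5/64, 4 w.p. 7/64, 5 w.p. 9/64, 6 w.p. 11/64, …
E[payout] = (1/64)·1 + (3/64)·2 + (5/64)·3 + (7/64)·4 + (9/64)·5 + (11/64)·6 + (13/64)·7 + (15/64)·8 = 93/16
Expected profit = 93/16 − 5 = 13/16 ≈ $0.81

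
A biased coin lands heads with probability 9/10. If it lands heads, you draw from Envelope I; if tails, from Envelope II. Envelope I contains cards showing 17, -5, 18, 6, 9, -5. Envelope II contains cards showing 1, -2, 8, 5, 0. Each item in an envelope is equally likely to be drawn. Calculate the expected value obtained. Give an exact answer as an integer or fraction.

156/25

E[X | Envelope I] = (17 − 5 + 18 + 6 + 9 − 5)/6 = 20/3
E[X | Envelope II] = (1 − 2 + 8 + 5 + 0)/5 = 12/5
E[X] = (9/10)·20/3 + (1/10)·12/5 = 156/25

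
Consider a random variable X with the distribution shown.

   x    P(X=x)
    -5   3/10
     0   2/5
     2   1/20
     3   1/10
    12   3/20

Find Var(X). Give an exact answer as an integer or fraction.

E[X] = (3/10)·(-5) + (2/5)·0 + (1/20)·2 + (1/10)·3 + (3/20)·12 = 7/10
E[X²] = (3/10)·25 + (2/5)·0 + (1/20)·4 + (1/10)·9 + (3/20)·144 = 151/5
Var(X) = 151/5 − (7/10)² = 2971/100

2971/100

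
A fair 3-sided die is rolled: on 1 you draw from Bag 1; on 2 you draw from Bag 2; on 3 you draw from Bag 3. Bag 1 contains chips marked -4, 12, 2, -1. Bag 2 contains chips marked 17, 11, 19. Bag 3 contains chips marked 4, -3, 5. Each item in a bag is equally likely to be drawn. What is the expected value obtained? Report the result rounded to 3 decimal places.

6.639

E[X | Bag 1] = (-4 + 12 + 2 − 1)/4 = 9/4
E[X | Bag 2] = (17 + 11 + 19)/3 = 47/3
E[X | Bag 3] = (4 − 3 + 5)/3 = 2
E[X] = (1/3)·9/4 + (1/3)·47/3 + (1/3)·2 = 239/36 ≈ 6.639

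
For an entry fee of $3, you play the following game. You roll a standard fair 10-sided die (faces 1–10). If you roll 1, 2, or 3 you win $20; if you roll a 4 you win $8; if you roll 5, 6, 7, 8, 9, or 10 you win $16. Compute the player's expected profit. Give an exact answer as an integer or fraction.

67/5 dollars

E[payout] = (1/10)·8 + (3/5)·16 + (3/10)·20 = 82/5
Expected profit = 82/5 − 3 = 67/5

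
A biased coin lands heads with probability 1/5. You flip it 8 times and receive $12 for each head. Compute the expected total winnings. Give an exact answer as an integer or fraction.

96/5 dollars

E[#heads] = 8·1/5 = 8/5 (linearity over flips).
E[winnings] = 12·8/5 = 96/5.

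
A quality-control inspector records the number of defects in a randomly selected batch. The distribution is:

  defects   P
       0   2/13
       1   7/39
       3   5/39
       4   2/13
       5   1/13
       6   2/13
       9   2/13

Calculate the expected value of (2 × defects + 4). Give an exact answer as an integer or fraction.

E[2x+4] = (2/13)·4 + (7/39)·6 + (5/39)·10 + (2/13)·12 + (1/13)·14 + (2/13)·16 + (2/13)·22
     = 458/39

458/39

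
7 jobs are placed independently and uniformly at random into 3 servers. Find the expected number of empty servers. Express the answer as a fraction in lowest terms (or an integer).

Let Xⱼ=1 if server j is empty. P(Xⱼ=1) = ((3-1)/3)^7 = 128/2187.
By linearity, E[#empty] = 3·128/2187 = 128/729.

128/729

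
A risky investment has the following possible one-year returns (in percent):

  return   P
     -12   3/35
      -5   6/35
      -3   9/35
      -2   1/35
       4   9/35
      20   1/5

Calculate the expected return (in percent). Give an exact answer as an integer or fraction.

81/35

E[X] = (3/35)·(-12) + (6/35)·(-5) + (9/35)·(-3) + (1/35)·(-2) + (9/35)·4 + (1/5)·20
     = 81/35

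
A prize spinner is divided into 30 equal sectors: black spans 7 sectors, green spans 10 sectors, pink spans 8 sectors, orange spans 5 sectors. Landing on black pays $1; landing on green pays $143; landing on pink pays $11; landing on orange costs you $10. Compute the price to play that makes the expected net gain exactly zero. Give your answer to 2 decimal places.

$49.17

E[payout] = (7/30)·1 + (10/30)·143 + (8/30)·11 + (5/30)·(-10) = 295/6
Fair fee = E[payout] = 295/6 ≈ $49.17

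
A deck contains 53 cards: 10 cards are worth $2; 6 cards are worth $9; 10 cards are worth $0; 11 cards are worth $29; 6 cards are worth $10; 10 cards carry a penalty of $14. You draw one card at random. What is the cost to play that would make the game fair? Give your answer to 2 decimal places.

$5.91

E[payout] = (10/53)·2 + (6/53)·9 + (10/53)·0 + (11/53)·29 + (6/53)·10 + (10/53)·(-14) = 313/53
Fair fee = E[payout] = 313/53 ≈ $5.91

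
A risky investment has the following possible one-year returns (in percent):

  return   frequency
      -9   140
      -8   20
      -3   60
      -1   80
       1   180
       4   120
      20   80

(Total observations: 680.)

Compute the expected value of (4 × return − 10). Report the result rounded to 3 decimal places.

Total = 680, so P(return=-9) = 140/680, etc.
E[4x-10] = (7/34)·(-46) + (1/34)·(-42) + (3/34)·(-22) + (2/17)·(-14) + (9/34)·(-6) + (3/17)·6 + (2/17)·70
     = -112/17 ≈ -6.588

-6.588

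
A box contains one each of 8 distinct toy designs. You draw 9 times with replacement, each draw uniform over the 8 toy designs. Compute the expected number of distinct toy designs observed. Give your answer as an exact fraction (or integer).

Let Xⱼ=1 if type j appears at least once. P(Xⱼ=1) = 1 − ((8−1)/8)^9 = 93864121/134217728.
E[#distinct] = 8·93864121/134217728 = 93864121/16777216.

93864121/16777216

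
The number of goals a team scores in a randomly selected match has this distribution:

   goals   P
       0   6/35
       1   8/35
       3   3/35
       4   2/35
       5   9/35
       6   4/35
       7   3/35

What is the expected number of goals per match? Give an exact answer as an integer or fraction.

23/7

E[X] = (6/35)·0 + (8/35)·1 + (3/35)·3 + (2/35)·4 + (9/35)·5 + (4/35)·6 + (3/35)·7
     = 23/7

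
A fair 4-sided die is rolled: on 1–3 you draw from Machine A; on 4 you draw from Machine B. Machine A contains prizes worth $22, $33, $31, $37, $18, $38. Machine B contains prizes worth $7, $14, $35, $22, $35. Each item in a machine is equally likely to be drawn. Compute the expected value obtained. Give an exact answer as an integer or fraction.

1121/40 dollars

E[X | Machine A] = (22 + 33 + 31 + 37 + 18 + 38)/6 = 179/6
E[X | Machine B] = (7 + 14 + 35 + 22 + 35)/5 = 113/5
E[X] = (3/4)·179/6 + (1/4)·113/5 = 1121/40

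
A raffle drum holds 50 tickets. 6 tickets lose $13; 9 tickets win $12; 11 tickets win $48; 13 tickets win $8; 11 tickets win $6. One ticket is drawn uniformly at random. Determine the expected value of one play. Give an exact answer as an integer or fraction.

364/25 dollars

E[payout] = (6/50)·(-13) + (9/50)·12 + (11/50)·48 + (13/50)·8 + (11/50)·6 = 364/25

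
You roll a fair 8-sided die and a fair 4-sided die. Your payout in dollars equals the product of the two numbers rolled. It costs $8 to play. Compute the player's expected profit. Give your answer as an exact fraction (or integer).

13/4 dollars

Distribution of the product of the two numbers rolled: 1 w.p. 1/32, 2 w.p. 1/16, 3 w.p. 1/16, 4 w.p. 3/32, 5 w.p. 1/32, 6 w.p. 3/32, …
E[payout] = (1/32)·1 + (1/16)·2 + (1/16)·3 + (3/32)·4 + (1/32)·5 + (3/32)·6 + (1/32)·7 + (3/32)·8 + (1/32)·9 + (1/32)·10 + (3/32)·12 + (1/32)·14 + (1/32)·15 + (1/16)·16 + (1/32)·18 + (1/32)·20 + (1/32)·21 + (1/16)·24 + (1/32)·28 + (1/32)·32 = 45/4
Expected profit = 45/4 − 8 = 13/4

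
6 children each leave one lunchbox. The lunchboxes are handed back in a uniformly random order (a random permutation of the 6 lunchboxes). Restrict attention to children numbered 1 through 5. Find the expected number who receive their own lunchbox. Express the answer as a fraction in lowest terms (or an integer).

Let Xᵢ = 1 if person i gets their own lunchbox. For each i, P(Xᵢ=1) = 1/6.
By linearity of expectation, E[X₁+…+X_5] = 5·(1/6) = 5/6.

5/6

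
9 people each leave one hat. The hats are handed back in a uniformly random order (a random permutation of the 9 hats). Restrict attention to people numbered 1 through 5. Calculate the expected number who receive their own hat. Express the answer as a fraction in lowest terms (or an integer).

5/9

Let Xᵢ = 1 if person i gets their own hat. For each i, P(Xᵢ=1) = 1/9.
By linearity of expectation, E[X₁+…+X_5] = 5·(1/9) = 5/9.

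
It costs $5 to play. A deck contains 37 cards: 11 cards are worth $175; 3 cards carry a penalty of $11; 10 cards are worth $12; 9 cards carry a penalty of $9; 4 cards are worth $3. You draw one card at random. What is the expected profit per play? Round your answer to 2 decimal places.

$47.51

E[payout] = (11/37)·175 + (3/37)·(-11) + (10/37)·12 + (9/37)·(-9) + (4/37)·3 = 1943/37
Expected profit = 1943/37 − 5 = 1758/37 ≈ $47.51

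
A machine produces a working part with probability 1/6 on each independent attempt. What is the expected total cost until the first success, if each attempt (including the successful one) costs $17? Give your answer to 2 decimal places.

$102.00

E[#attempts] = 1/p = 6; E[cost] = 17·6 = 102.
≈ 102.00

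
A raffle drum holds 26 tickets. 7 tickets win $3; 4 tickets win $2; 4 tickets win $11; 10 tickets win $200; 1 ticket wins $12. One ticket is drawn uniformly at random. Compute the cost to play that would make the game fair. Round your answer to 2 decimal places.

$80.19

E[payout] = (7/26)·3 + (4/26)·2 + (4/26)·11 + (10/26)·200 + (1/26)·12 = 2085/26
Fair fee = E[payout] = 2085/26 ≈ $80.19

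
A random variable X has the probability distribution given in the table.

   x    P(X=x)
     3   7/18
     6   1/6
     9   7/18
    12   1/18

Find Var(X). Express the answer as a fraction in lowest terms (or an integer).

80/9

E[X] = (7/18)·3 + (1/6)·6 + (7/18)·9 + (1/18)·12 = 19/3
E[X²] = (7/18)·9 + (1/6)·36 + (7/18)·81 + (1/18)·144 = 49
Var(X) = 49 − (19/3)² = 80/9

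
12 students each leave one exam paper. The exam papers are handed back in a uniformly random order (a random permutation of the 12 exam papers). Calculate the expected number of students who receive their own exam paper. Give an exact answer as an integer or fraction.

Let Xᵢ = 1 if person i gets their own exam paper. For each i, P(Xᵢ=1) = 1/12.
By linearity of expectation, E[X₁+…+X_12] = 12·(1/12) = 1.

1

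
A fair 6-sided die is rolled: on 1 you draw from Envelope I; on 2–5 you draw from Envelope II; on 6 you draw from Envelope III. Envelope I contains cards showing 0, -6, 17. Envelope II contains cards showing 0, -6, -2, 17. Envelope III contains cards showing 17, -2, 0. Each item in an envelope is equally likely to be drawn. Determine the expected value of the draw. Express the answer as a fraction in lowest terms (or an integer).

53/18

E[X | Envelope I] = (0 − 6 + 17)/3 = 11/3
E[X | Envelope II] = (0 − 6 − 2 + 17)/4 = 9/4
E[X | Envelope III] = (17 − 2 + 0)/3 = 5
E[X] = (1/6)·11/3 + (2/3)·9/4 + (1/6)·5 = 53/18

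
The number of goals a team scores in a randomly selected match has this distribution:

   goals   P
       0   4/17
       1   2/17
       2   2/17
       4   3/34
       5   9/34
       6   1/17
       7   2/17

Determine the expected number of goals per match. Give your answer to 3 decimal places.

E[X] = (4/17)·0 + (2/17)·1 + (2/17)·2 + (3/34)·4 + (9/34)·5 + (1/17)·6 + (2/17)·7
     = 109/34 ≈ 3.206

3.206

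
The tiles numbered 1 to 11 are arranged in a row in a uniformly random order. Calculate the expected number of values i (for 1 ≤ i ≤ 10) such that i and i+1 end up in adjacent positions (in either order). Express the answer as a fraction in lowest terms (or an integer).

For each i ∈ {1,…,10}, let Xᵢ = 1 if i and i+1 are adjacent. P(Xᵢ=1) = 2·(11−1)!/11! = 2/11.
By linearity, E[ΣXᵢ] = (10)·(2/11) = 20/11.

20/11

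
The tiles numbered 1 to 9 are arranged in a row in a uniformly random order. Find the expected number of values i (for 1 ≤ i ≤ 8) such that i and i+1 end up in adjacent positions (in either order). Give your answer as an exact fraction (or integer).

For each i ∈ {1,…,8}, let Xᵢ = 1 if i and i+1 are adjacent. P(Xᵢ=1) = 2·(9−1)!/9! = 2/9.
By linearity, E[ΣXᵢ] = (8)·(2/9) = 16/9.

16/9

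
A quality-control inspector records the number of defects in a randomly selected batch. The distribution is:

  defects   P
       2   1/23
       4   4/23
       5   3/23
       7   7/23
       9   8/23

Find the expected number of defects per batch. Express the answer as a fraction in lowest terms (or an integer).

154/23

E[X] = (1/23)·2 + (4/23)·4 + (3/23)·5 + (7/23)·7 + (8/23)·9
     = 154/23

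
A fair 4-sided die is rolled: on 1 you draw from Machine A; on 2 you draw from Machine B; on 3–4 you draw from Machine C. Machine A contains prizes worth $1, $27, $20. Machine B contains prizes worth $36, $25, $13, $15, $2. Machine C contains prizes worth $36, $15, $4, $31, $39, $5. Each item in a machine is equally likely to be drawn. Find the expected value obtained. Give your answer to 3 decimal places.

$19.383

E[X | Machine A] = (1 + 27 + 20)/3 = 16
E[X | Machine B] = (36 + 25 + 13 + 15 + 2)/5 = 91/5
E[X | Machine C] = (36 + 15 + 4 + 31 + 39 + 5)/6 = 65/3
E[X] = (1/4)·16 + (1/4)·91/5 + (1/2)·65/3 = 1163/60 ≈ 19.383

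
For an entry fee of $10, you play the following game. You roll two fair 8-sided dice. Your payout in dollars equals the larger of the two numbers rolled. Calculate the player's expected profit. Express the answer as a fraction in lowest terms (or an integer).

Distribution of the larger of the two numbers rolled: 1 w.p. 1/64, 2 w.p. 3/64, 3 w.p. 5/64, 4 w.p. 7/64, 5 w.p. 9/64, 6 w.p. 11/64, …
E[payout] = (1/64)·1 + (3/64)·2 + (5/64)·3 + (7/64)·4 + (9/64)·5 + (11/64)·6 + (13/64)·7 + (15/64)·8 = 93/16
Expected profit = 93/16 − 10 = -67/16

-67/16 dollars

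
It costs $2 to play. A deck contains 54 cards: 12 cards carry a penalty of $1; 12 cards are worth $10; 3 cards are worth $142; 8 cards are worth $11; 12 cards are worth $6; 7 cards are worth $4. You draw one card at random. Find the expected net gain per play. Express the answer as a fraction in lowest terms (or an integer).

307/27 dollars

E[payout] = (12/54)·(-1) + (12/54)·10 + (3/54)·142 + (8/54)·11 + (12/54)·6 + (7/54)·4 = 361/27
Expected profit = 361/27 − 2 = 307/27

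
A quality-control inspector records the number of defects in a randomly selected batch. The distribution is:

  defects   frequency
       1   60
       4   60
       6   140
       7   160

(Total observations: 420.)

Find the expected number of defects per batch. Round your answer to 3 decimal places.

Total = 420, so P(defects=1) = 60/420, etc.
E[X] = (1/7)·1 + (1/7)·4 + (1/3)·6 + (8/21)·7
     = 113/21 ≈ 5.381

5.381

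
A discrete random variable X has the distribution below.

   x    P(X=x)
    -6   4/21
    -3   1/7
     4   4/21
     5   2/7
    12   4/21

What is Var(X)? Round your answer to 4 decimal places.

37.3243

E[X] = (4/21)·(-6) + (1/7)·(-3) + (4/21)·4 + (2/7)·5 + (4/21)·12 = 61/21
E[X²] = (4/21)·36 + (1/7)·9 + (4/21)·16 + (2/7)·25 + (4/21)·144 = 961/21
Var(X) = 961/21 − (61/21)² = 16460/441 ≈ 37.3243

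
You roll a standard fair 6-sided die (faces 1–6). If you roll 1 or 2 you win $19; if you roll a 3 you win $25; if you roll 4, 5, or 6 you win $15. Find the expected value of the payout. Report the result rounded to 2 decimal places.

$18.00

E[payout] = (1/2)·15 + (1/3)·19 + (1/6)·25 = 18
≈ $18.00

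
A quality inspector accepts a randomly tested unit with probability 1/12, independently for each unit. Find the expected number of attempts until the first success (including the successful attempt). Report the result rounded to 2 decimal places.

For a geometric distribution, E[trials] = 1/p = 1/(1/12) = 12.
≈ 12.00

12.00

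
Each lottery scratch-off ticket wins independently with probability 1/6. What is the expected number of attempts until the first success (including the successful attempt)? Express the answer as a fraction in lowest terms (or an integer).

For a geometric distribution, E[trials] = 1/p = 1/(1/6) = 6.

6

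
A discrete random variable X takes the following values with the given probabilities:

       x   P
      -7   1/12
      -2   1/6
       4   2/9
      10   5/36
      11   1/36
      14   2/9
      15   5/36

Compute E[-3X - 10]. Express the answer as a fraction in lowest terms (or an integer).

E[-3x-10] = (1/12)·11 + (1/6)·(-4) + (2/9)·(-22) + (5/36)·(-40) + (1/36)·(-43) + (2/9)·(-52) + (5/36)·(-55)
     = -367/12

-367/12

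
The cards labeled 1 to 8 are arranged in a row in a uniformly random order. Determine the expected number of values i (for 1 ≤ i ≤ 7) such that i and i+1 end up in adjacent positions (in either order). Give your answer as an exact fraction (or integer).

For each i ∈ {1,…,7}, let Xᵢ = 1 if i and i+1 are adjacent. P(Xᵢ=1) = 2·(8−1)!/8! = 2/8.
By linearity, E[ΣXᵢ] = (7)·(2/8) = 7/4.

7/4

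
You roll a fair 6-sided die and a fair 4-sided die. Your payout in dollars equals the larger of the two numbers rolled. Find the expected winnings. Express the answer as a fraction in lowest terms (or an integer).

Distribution of the larger of the two numbers rolled: 1 w.p. 1/24, 2 w.p. 1/8, 3 w.p. 5/24, 4 w.p. 7/24, 5 w.p. 1/6, 6 w.p. 1/6
E[payout] = (1/24)·1 + (1/8)·2 + (5/24)·3 + (7/24)·4 + (1/6)·5 + (1/6)·6 = 47/12

47/12 dollars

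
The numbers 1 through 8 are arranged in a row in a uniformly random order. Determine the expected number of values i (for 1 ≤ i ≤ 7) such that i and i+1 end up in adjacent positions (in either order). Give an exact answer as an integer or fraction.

For each i ∈ {1,…,7}, let Xᵢ = 1 if i and i+1 are adjacent. P(Xᵢ=1) = 2·(8−1)!/8! = 2/8.
By linearity, E[ΣXᵢ] = (7)·(2/8) = 7/4.

7/4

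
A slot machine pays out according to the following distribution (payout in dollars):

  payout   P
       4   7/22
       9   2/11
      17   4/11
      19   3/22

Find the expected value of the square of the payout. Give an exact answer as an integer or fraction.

3831/22

E[X²] = (7/22)·16 + (2/11)·81 + (4/11)·289 + (3/22)·361
     = 3831/22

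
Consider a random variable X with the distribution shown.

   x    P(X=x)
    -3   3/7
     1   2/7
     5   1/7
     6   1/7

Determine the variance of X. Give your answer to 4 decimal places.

E[X] = (3/7)·(-3) + (2/7)·1 + (1/7)·5 + (1/7)·6 = 4/7
E[X²] = (3/7)·9 + (2/7)·1 + (1/7)·25 + (1/7)·36 = 90/7
Var(X) = 90/7 − (4/7)² = 614/49 ≈ 12.5306

12.5306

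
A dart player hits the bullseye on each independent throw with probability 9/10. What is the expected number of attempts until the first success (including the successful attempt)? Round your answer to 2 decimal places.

For a geometric distribution, E[trials] = 1/p = 1/(9/10) = 10/9.
≈ 1.11

1.11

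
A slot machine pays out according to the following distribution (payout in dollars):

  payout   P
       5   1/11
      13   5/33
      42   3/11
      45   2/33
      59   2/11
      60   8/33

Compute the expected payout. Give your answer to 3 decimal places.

$41.879

E[X] = (1/11)·5 + (5/33)·13 + (3/11)·42 + (2/33)·45 + (2/11)·59 + (8/33)·60
     = 1382/33 ≈ 41.879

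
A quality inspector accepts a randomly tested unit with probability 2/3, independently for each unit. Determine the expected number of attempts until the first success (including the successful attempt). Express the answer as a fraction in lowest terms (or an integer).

3/2

For a geometric distribution, E[trials] = 1/p = 1/(2/3) = 3/2.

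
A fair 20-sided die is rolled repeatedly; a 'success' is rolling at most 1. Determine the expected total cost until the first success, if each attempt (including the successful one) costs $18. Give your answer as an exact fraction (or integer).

$360

E[#attempts] = 1/p = 20; E[cost] = 18·20 = 360.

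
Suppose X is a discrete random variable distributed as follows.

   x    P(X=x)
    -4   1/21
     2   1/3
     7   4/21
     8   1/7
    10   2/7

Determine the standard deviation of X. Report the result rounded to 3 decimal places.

E[X] = 122/21, E[X²] = 344/7
Var(X) = E[X²] − (E[X])² = 344/7 − 14884/441 = 6788/441
SD(X) = √(6788/441) ≈ 3.923

3.923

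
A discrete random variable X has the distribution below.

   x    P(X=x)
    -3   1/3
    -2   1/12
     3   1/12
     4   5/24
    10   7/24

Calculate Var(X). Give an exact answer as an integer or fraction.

E[X] = (1/3)·(-3) + (1/12)·(-2) + (1/12)·3 + (5/24)·4 + (7/24)·10 = 17/6
E[X²] = (1/3)·9 + (1/12)·4 + (1/12)·9 + (5/24)·16 + (7/24)·100 = 439/12
Var(X) = 439/12 − (17/6)² = 257/9

257/9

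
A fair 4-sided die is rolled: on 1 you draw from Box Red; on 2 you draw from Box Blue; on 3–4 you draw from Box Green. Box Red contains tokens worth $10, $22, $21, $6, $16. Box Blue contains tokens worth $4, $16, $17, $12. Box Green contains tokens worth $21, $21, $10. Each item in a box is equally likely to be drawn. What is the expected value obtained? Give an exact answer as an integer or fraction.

743/48 dollars

E[X | Box Red] = (10 + 22 + 21 + 6 + 16)/5 = 15
E[X | Box Blue] = (4 + 16 + 17 + 12)/4 = 49/4
E[X | Box Green] = (21 + 21 + 10)/3 = 52/3
E[X] = (1/4)·15 + (1/4)·49/4 + (1/2)·52/3 = 743/48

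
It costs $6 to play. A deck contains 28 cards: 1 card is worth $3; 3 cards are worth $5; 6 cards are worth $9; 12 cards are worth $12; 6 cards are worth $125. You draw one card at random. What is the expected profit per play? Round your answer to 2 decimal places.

$28.50

E[payout] = (1/28)·3 + (3/28)·5 + (6/28)·9 + (12/28)·12 + (6/28)·125 = 69/2
Expected profit = 69/2 − 6 = 57/2 ≈ $28.50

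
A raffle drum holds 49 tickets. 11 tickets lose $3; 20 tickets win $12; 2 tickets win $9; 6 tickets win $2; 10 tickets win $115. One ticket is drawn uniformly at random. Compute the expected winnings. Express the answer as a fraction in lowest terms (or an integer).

E[payout] = (11/49)·(-3) + (20/49)·12 + (2/49)·9 + (6/49)·2 + (10/49)·115 = 1387/49

1387/49 dollars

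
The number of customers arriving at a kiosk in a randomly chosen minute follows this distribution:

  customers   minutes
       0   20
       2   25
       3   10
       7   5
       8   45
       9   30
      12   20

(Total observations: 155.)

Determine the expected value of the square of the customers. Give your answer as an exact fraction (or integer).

1725/31

Total = 155, so P(customers=0) = 20/155, etc.
E[X²] = (4/31)·0 + (5/31)·4 + (2/31)·9 + (1/31)·49 + (9/31)·64 + (6/31)·81 + (4/31)·144
     = 1725/31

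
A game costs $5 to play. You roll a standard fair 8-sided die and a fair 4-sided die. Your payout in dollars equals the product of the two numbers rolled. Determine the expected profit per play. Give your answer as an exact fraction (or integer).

Distribution of the product of the two numbers rolled: 1 w.p. 1/32, 2 w.p. 1/16, 3 w.p. 1/16, 4 w.p. 3/32, 5 w.p. 1/32, 6 w.p. 3/32, …
E[payout] = (1/32)·1 + (1/16)·2 + (1/16)·3 + (3/32)·4 + (1/32)·5 + (3/32)·6 + (1/32)·7 + (3/32)·8 + (1/32)·9 + (1/32)·10 + (3/32)·12 + (1/32)·14 + (1/32)·15 + (1/16)·16 + (1/32)·18 + (1/32)·20 + (1/32)·21 + (1/16)·24 + (1/32)·28 + (1/32)·32 = 45/4
Expected profit = 45/4 − 5 = 25/4

25/4 dollars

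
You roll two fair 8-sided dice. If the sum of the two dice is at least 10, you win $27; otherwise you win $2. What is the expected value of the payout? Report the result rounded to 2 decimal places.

$12.94

E[payout] = (9/16)·2 + (7/16)·27 = 207/16
≈ $12.94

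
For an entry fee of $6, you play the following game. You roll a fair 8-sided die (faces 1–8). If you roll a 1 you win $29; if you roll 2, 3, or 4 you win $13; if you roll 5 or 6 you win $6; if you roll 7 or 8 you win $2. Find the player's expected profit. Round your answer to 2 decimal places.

$4.50

E[payout] = (1/4)·2 + (1/4)·6 + (3/8)·13 + (1/8)·29 = 21/2
Expected profit = 21/2 − 6 = 9/2 ≈ $4.50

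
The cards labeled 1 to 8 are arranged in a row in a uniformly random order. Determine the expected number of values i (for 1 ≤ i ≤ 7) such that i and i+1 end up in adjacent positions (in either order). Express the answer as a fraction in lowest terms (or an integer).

For each i ∈ {1,…,7}, let Xᵢ = 1 if i and i+1 are adjacent. P(Xᵢ=1) = 2·(8−1)!/8! = 2/8.
By linearity, E[ΣXᵢ] = (7)·(2/8) = 7/4.

7/4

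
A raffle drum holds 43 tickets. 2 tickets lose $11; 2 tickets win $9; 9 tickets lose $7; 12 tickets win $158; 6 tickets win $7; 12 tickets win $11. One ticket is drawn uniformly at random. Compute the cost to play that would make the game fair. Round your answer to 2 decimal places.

E[payout] = (2/43)·(-11) + (2/43)·9 + (9/43)·(-7) + (12/43)·158 + (6/43)·7 + (12/43)·11 = 2003/43
Fair fee = E[payout] = 2003/43 ≈ $46.58

$46.58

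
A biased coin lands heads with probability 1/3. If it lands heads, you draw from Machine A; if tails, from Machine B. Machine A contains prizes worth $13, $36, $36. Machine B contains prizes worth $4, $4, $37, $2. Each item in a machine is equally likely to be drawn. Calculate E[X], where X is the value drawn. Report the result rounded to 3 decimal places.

E[X | Machine A] = (13 + 36 + 36)/3 = 85/3
E[X | Machine B] = (4 + 4 + 37 + 2)/4 = 47/4
E[X] = (1/3)·85/3 + (2/3)·47/4 = 311/18 ≈ 17.278

$17.278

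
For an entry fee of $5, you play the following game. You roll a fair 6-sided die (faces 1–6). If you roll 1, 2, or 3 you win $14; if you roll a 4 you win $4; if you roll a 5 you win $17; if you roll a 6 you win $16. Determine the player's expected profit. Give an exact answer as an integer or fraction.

E[payout] = (1/6)·4 + (1/2)·14 + (1/6)·16 + (1/6)·17 = 79/6
Expected profit = 79/6 − 5 = 49/6

49/6 dollars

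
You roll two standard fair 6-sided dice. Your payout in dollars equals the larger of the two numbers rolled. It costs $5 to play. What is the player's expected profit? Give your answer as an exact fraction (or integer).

-19/36 dollars

Distribution of the larger of the two numbers rolled: 1 w.p. 1/36, 2 w.p. 1/12, 3 w.p. 5/36, 4 w.p. 7/36, 5 w.p. 1/4, 6 w.p. 11/36
E[payout] = (1/36)·1 + (1/12)·2 + (5/36)·3 + (7/36)·4 + (1/4)·5 + (11/36)·6 = 161/36
Expected profit = 161/36 − 5 = -19/36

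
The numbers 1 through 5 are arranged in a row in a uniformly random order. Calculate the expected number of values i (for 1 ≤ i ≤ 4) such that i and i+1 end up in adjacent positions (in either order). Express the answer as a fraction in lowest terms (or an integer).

For each i ∈ {1,…,4}, let Xᵢ = 1 if i and i+1 are adjacent. P(Xᵢ=1) = 2·(5−1)!/5! = 2/5.
By linearity, E[ΣXᵢ] = (4)·(2/5) = 8/5.

8/5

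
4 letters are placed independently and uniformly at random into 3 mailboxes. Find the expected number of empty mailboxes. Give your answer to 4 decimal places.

0.5926

Let Xⱼ=1 if mailbox j is empty. P(Xⱼ=1) = ((3-1)/3)^4 = 16/81.
By linearity, E[#empty] = 3·16/81 = 16/27.
≈ 0.5926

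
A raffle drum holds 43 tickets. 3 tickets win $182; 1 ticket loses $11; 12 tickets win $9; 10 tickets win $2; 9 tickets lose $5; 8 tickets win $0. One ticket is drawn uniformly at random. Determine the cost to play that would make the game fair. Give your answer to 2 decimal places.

$14.37

E[payout] = (3/43)·182 + (1/43)·(-11) + (12/43)·9 + (10/43)·2 + (9/43)·(-5) + (8/43)·0 = 618/43
Fair fee = E[payout] = 618/43 ≈ $14.37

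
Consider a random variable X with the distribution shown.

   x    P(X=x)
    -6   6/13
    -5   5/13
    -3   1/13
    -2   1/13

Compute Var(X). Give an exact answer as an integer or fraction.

246/169

E[X] = (6/13)·(-6) + (5/13)·(-5) + (1/13)·(-3) + (1/13)·(-2) = -66/13
E[X²] = (6/13)·36 + (5/13)·25 + (1/13)·9 + (1/13)·4 = 354/13
Var(X) = 354/13 − (-66/13)² = 246/169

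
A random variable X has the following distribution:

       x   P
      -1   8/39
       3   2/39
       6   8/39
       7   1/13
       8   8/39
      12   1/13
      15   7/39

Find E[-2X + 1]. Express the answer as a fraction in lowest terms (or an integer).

E[-2x+1] = (8/39)·3 + (2/39)·(-5) + (8/39)·(-11) + (1/13)·(-13) + (8/39)·(-15) + (1/13)·(-23) + (7/39)·(-29)
     = -505/39

-505/39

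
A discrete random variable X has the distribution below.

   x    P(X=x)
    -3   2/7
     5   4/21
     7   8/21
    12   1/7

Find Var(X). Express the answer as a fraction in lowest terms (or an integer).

11702/441

E[X] = (2/7)·(-3) + (4/21)·5 + (8/21)·7 + (1/7)·12 = 94/21
E[X²] = (2/7)·9 + (4/21)·25 + (8/21)·49 + (1/7)·144 = 326/7
Var(X) = 326/7 − (94/21)² = 11702/441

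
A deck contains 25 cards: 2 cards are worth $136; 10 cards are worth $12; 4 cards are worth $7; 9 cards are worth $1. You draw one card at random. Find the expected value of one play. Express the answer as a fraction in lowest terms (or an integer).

E[payout] = (2/25)·136 + (10/25)·12 + (4/25)·7 + (9/25)·1 = 429/25

429/25 dollars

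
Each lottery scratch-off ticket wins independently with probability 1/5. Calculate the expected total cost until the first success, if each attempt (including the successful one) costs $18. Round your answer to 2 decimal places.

$90.00

E[#attempts] = 1/p = 5; E[cost] = 18·5 = 90.
≈ 90.00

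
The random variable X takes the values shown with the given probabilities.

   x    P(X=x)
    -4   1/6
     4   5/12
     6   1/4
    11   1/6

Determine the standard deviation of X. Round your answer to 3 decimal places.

4.441

E[X] = 13/3, E[X²] = 77/2
Var(X) = E[X²] − (E[X])² = 77/2 − 169/9 = 355/18
SD(X) = √(355/18) ≈ 4.441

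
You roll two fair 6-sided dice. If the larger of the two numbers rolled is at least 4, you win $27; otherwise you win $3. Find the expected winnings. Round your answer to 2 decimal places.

E[payout] = (1/4)·3 + (3/4)·27 = 21
≈ $21.00

$21.00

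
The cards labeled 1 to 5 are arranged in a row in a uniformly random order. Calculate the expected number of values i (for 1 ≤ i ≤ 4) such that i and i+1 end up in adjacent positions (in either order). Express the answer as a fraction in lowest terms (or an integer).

For each i ∈ {1,…,4}, let Xᵢ = 1 if i and i+1 are adjacent. P(Xᵢ=1) = 2·(5−1)!/5! = 2/5.
By linearity, E[ΣXᵢ] = (4)·(2/5) = 8/5.

8/5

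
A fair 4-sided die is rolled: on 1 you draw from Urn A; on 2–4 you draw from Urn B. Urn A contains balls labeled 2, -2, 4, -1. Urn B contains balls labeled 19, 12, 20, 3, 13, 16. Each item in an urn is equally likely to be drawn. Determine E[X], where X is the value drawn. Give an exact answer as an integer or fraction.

E[X | Urn A] = (2 − 2 + 4 − 1)/4 = 3/4
E[X | Urn B] = (19 + 12 + 20 + 3 + 13 + 16)/6 = 83/6
E[X] = (1/4)·3/4 + (3/4)·83/6 = 169/16

169/16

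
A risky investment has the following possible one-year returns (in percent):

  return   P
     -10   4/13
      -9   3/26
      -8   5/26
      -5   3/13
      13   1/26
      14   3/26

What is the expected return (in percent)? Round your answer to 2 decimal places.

-4.69

E[X] = (4/13)·(-10) + (3/26)·(-9) + (5/26)·(-8) + (3/13)·(-5) + (1/26)·13 + (3/26)·14
     = -61/13 ≈ -4.69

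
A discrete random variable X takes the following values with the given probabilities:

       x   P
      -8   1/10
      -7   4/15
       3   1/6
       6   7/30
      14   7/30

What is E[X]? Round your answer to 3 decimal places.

E[X] = (1/10)·(-8) + (4/15)·(-7) + (1/6)·3 + (7/30)·6 + (7/30)·14
     = 5/2 ≈ 2.500

2.500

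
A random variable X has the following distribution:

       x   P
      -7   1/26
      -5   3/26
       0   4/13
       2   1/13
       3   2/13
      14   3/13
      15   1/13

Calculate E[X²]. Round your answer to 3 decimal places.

69.000

E[X²] = (1/26)·49 + (3/26)·25 + (4/13)·0 + (1/13)·4 + (2/13)·9 + (3/13)·196 + (1/13)·225
     = 69 ≈ 69.000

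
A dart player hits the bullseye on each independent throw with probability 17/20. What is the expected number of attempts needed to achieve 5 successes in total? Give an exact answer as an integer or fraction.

By linearity (sum of 5 independent geometric waits), E[trials] = 5/p = 5/(17/20) = 100/17.

100/17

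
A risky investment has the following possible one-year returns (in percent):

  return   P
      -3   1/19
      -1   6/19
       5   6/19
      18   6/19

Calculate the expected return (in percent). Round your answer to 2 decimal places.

6.79

E[X] = (1/19)·(-3) + (6/19)·(-1) + (6/19)·5 + (6/19)·18
     = 129/19 ≈ 6.79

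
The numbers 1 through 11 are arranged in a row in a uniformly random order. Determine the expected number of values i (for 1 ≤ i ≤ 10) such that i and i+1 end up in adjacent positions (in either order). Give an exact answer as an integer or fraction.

20/11

For each i ∈ {1,…,10}, let Xᵢ = 1 if i and i+1 are adjacent. P(Xᵢ=1) = 2·(11−1)!/11! = 2/11.
By linearity, E[ΣXᵢ] = (10)·(2/11) = 20/11.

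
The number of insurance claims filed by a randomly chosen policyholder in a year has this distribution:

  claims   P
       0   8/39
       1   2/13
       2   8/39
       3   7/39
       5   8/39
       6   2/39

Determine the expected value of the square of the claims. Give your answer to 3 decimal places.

E[X²] = (8/39)·0 + (2/13)·1 + (8/39)·4 + (7/39)·9 + (8/39)·25 + (2/39)·36
     = 373/39 ≈ 9.564

9.564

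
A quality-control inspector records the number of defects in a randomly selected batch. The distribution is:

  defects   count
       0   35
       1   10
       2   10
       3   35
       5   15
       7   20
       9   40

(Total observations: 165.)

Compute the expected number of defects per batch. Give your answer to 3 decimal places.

4.303

Total = 165, so P(defects=0) = 35/165, etc.
E[X] = (7/33)·0 + (2/33)·1 + (2/33)·2 + (7/33)·3 + (1/11)·5 + (4/33)·7 + (8/33)·9
     = 142/33 ≈ 4.303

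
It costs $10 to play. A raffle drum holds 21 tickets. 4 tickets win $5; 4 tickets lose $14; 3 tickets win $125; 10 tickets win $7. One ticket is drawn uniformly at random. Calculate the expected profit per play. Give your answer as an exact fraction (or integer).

E[payout] = (4/21)·5 + (4/21)·(-14) + (3/21)·125 + (10/21)·7 = 409/21
Expected profit = 409/21 − 10 = 199/21

199/21 dollars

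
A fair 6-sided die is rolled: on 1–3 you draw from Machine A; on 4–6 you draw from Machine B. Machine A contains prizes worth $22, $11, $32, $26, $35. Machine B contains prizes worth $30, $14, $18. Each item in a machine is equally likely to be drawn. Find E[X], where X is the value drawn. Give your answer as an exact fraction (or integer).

E[X | Machine A] = (22 + 11 + 32 + 26 + 35)/5 = 126/5
E[X | Machine B] = (30 + 14 + 18)/3 = 62/3
E[X] = (1/2)·126/5 + (1/2)·62/3 = 344/15

344/15 dollars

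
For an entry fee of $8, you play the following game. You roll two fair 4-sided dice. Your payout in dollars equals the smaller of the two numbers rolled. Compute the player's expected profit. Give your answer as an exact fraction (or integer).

-49/8 dollars

Distribution of the smaller of the two numbers rolled: 1 w.p. 7/16, 2 w.p. 5/16, 3 w.p. 3/16, 4 w.p. 1/16
E[payout] = (7/16)·1 + (5/16)·2 + (3/16)·3 + (1/16)·4 = 15/8
Expected profit = 15/8 − 8 = -49/8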